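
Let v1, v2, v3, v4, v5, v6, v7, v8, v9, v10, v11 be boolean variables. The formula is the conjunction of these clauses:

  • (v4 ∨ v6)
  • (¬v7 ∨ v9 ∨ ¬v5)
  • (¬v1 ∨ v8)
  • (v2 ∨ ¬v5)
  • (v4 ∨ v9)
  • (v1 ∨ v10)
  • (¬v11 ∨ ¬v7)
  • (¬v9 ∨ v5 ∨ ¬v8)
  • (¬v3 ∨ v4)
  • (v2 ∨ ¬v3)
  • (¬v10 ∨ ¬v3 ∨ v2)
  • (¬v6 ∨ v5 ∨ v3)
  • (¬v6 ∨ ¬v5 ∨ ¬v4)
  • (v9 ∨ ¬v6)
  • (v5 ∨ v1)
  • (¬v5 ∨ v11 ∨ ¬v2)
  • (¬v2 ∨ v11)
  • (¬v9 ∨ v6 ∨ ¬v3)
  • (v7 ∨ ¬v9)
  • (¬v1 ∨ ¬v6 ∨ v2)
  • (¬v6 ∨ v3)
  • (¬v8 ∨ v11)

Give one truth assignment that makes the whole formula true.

Try v1 = True.
  then v8 is forced to True.
  then v11 is forced to True.
  then v7 is forced to False.
  then v9 is forced to False.
  then v4 is forced to True.
  then v6 is forced to False.
For the remaining variables, v2 = True, v3 = False, v5 = False, v10 = False works.
Every clause has at least one true literal under this assignment.

v1=True, v2=True, v3=False, v4=True, v5=False, v6=False, v7=False, v8=True, v9=False, v10=False, v11=True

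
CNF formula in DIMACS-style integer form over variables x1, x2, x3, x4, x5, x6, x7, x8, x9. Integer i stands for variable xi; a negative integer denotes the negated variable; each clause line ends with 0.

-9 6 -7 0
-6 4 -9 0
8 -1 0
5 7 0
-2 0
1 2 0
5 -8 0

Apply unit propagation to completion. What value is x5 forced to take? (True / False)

True

Unit clause (~x2) sets x2 = False.
In (x2 | x1), x2 is now false; x1 must hold, so x1 = True.
(~x1 | x8): since x1 = True, the clause reduces to (x8). x8 = True.
(~x8 | x5) with x8 = True leaves only x5, so x5 = True.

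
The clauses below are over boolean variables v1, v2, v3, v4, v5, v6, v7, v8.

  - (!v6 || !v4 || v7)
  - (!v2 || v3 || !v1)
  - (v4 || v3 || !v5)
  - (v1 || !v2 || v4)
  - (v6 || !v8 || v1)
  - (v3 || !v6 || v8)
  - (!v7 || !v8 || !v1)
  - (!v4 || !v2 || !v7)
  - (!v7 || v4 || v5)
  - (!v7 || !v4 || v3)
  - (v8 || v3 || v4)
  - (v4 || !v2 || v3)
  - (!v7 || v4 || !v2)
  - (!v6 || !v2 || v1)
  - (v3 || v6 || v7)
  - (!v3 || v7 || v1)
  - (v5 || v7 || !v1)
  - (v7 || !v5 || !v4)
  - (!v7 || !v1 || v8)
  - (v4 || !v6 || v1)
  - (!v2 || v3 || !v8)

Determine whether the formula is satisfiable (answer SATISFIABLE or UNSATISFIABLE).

SATISFIABLE

v2 occurs only negated in the remaining clauses — set v2 = False.
Branch on v1: take v1 = True.
Set v3 = True and propagate.
Branch on v4: take v4 = False.
For the remaining variables, v5 = True, v6 = False, v7 = False, v8 = True works.
So v1=T, v2=F, v3=T, v4=F, v5=T, v6=F, v7=F, v8=T is a satisfying assignment.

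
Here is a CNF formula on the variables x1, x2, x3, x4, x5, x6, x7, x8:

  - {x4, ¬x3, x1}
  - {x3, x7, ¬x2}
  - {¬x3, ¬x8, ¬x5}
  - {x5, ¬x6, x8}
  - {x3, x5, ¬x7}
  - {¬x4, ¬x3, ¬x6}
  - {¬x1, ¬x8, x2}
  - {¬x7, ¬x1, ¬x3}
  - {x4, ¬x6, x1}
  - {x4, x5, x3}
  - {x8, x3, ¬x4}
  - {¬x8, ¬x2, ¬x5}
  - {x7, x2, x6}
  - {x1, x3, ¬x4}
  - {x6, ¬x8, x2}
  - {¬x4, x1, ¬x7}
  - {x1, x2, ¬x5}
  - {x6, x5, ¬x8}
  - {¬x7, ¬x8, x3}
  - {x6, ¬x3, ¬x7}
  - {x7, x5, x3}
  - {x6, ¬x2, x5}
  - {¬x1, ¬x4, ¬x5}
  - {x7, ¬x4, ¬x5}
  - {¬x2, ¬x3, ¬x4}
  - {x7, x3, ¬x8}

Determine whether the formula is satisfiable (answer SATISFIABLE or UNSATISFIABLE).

SATISFIABLE

Try x1 = True.
For the remaining variables, x2 = True, x3 = False, x4 = False, x5 = True, x6 = True, x7 = True, x8 = False works.
So x1=T, x2=T, x3=F, x4=F, x5=T, x6=T, x7=T, x8=F is a satisfying assignment.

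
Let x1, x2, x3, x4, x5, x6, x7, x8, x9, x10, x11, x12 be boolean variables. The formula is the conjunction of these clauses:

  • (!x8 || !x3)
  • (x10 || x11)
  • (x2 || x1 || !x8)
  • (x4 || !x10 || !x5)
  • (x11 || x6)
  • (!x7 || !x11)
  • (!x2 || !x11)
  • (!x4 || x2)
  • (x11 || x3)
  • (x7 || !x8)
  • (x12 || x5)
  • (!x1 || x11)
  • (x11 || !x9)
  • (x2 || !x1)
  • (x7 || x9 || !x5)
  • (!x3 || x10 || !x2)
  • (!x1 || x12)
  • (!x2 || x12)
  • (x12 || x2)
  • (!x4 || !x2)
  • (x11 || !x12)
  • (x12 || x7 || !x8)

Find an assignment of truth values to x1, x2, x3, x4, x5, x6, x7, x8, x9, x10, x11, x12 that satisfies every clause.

x6 occurs only positively in the remaining clauses — set x6 = True.
x8 occurs only negated in the remaining clauses — set x8 = False.
Branch on x1: take x1 = False.
Try x2 = False.
  then x4 is forced to False.
  then x12 is forced to True.
  then x11 is forced to True.
  then x7 is forced to False.
The remaining clauses are satisfied by x3 = False, x5 = False, x9 = True, x10 = False.

x1=False, x2=False, x3=False, x4=False, x5=False, x6=True, x7=False, x8=False, x9=True, x10=False, x11=True, x12=True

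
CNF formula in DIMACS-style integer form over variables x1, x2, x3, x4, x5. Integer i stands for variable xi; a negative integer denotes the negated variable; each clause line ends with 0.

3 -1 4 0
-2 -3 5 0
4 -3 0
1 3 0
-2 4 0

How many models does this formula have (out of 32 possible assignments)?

Case analysis on x3 and x4:
  x3=T, x4=T: x1 free; 3 ways for (x2,x5) × 2^1 = 6.
  x3=T, x4=F: a clause becomes empty — 0.
  x3=F, x4=T: remaining (x1,x2,x5) ∈ {(T,F,F); (T,F,T); (T,T,F); (T,T,T)} — 4.
  x3=F, x4=F: a clause becomes empty — 0.
Total: 6 + 0 + 4 + 0 = 10.

10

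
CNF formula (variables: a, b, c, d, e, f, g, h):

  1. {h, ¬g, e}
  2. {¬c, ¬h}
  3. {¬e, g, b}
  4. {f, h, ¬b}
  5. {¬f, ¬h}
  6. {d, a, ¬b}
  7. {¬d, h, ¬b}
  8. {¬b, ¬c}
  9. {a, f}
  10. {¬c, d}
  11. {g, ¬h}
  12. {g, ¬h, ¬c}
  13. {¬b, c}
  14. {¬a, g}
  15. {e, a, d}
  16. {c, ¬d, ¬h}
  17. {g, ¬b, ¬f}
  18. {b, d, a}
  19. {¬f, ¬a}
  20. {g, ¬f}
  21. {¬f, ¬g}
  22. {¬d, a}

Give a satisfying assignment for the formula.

a=True  b=False  c=False  d=True  e=True  f=False  g=True  h=False

Set a = True and propagate.
  then g is forced to True.
  then f is forced to False.
The remaining clauses are satisfied by b = False, c = False, d = True, e = True, h = False.
Every clause has at least one true literal under this assignment.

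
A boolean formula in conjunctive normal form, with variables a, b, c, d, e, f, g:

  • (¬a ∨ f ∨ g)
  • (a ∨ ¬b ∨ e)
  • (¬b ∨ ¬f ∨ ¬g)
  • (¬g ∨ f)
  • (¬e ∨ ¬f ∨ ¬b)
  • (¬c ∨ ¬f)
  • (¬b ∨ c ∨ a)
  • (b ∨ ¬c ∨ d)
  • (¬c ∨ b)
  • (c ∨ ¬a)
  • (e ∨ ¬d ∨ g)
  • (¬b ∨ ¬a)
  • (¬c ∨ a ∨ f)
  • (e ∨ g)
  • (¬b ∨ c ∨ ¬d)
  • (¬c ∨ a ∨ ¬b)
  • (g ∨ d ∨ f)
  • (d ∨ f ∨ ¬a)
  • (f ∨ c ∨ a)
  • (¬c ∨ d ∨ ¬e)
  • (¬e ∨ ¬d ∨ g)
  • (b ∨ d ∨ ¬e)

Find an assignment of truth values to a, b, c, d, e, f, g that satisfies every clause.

a = F, b = F, c = F, d = T, e = F, f = T, g = T

Set a = False and propagate.
Try b = False.
  then c is forced to False.
  then f is forced to True.
Set d = True and propagate.
The remaining clauses are satisfied by e = False, g = True.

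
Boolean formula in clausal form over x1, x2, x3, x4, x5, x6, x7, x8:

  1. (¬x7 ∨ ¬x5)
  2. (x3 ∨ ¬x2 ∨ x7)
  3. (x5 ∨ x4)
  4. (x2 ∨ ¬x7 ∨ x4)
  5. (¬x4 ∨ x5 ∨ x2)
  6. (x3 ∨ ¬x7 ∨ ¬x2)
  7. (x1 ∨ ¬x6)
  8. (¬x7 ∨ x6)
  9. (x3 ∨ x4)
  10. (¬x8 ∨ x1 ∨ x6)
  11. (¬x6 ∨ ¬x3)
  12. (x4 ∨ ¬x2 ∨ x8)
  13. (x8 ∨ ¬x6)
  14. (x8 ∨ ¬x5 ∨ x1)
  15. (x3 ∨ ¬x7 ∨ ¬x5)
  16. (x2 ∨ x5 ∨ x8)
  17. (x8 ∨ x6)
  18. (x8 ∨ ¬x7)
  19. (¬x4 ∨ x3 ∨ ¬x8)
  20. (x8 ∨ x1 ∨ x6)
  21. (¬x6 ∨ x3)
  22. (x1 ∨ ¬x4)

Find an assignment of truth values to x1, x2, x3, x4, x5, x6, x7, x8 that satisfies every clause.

x1 = 1, x2 = 0, x3 = 1, x4 = 0, x5 = 1, x6 = 0, x7 = 0, x8 = 1

Pure literal: x1 appears only positively; assign x1 = True.
Branch on x2: take x2 = False.
For the remaining variables, x3 = True, x4 = False, x5 = True, x6 = False, x7 = False, x8 = True works.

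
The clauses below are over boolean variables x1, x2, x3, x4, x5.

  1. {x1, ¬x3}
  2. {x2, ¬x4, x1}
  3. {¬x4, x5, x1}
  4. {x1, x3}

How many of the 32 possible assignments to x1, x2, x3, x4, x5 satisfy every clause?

16

Case analysis on x1 and x3:
  x1=T, x3=T: x2, x4, x5 free → 2^3 = 8.
  x1=T, x3=F: x2, x4, x5 free → 2^3 = 8.
  x1=F, x3=T: a clause becomes empty — 0.
  x1=F, x3=F: a clause becomes empty — 0.
Total: 8 + 8 + 0 + 0 = 16.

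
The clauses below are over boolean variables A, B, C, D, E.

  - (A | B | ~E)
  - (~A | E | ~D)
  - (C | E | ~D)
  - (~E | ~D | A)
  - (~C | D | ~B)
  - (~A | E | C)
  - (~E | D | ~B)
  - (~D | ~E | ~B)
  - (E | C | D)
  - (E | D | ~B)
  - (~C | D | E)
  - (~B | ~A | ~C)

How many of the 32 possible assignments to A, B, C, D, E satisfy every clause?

Satisfying assignments:
  A=F B=F C=T D=T E=F
  A=F B=T C=T D=T E=F
  A=T B=F C=F D=F E=T
  A=T B=F C=F D=T E=T
  A=T B=F C=T D=F E=T
  A=T B=F C=T D=T E=T
Count: 6.

6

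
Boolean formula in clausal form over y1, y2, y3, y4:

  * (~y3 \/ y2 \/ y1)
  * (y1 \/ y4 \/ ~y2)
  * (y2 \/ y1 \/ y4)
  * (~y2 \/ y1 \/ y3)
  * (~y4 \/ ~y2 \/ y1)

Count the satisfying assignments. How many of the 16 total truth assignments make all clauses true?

Split on y1, then y2.
  y1=T, y2=T: remaining (y3,y4) ∈ {(F,F); (F,T); (T,F); (T,T)} — 4.
  y1=T, y2=F: remaining (y3,y4) ∈ {(F,F); (F,T); (T,F); (T,T)} — 4.
  y1=F, y2=T: a clause becomes empty — 0.
  y1=F, y2=F: remaining (y3,y4) ∈ {(F,T)} — 1.
Total: 4 + 4 + 0 + 1 = 9.

9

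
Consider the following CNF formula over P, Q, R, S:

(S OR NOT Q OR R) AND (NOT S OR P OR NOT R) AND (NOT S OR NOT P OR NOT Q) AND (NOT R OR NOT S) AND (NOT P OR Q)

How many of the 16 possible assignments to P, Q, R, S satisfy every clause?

6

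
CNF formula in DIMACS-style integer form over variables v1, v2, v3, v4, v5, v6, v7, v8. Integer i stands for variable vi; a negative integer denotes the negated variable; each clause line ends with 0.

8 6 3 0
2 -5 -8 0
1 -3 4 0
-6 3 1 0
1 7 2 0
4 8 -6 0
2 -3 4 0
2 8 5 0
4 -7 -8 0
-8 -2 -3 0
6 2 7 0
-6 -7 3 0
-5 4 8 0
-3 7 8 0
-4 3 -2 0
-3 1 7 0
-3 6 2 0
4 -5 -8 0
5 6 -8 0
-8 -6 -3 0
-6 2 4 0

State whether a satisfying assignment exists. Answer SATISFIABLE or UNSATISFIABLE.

Pure literal: v1 appears only positively; assign v1 = True.
Try v2 = True.
Try v3 = True.
  then v8 is forced to False.
  then v7 is forced to True.
Branch on v4: take v4 = True.
v5, v6 are now unconstrained; take v5 = False, v6 = False.
Every clause has at least one true literal under this assignment.
So v1=True  v2=True  v3=True  v4=True  v5=False  v6=False  v7=True  v8=False is a satisfying assignment.

SATISFIABLE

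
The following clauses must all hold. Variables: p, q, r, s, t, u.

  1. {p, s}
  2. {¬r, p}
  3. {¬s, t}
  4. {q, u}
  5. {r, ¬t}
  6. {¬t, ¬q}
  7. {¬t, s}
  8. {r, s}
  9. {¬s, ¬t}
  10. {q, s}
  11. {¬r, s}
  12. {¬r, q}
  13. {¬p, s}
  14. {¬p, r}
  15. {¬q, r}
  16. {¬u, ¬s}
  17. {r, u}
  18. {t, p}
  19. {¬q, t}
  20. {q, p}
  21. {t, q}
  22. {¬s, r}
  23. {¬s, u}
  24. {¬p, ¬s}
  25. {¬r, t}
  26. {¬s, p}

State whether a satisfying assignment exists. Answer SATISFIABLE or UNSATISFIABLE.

s = True:
  propagation gives t=True; an empty clause results — contradiction.
s = False:
  propagation gives p=True; an empty clause results — contradiction.
Every branch closes, so no satisfying assignment exists.

UNSATISFIABLE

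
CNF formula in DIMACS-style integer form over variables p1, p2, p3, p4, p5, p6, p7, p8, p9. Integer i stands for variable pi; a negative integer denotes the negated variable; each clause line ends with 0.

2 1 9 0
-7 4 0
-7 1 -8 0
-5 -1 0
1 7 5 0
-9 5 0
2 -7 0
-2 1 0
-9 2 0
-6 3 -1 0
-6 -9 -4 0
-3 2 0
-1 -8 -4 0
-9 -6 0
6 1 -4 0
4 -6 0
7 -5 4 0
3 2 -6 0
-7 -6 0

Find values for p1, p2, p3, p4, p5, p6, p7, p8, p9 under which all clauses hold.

p1=True, p2=True, p3=True, p4=True, p5=False, p6=False, p7=False, p8=False, p9=False

Check each clause:
  1. {p2, p9, p1} — p2 is true.
  2. {p4, ¬p7} — ¬p7 is true.
  3. {¬p7, p1, ¬p8} — ¬p8 is true.
  4. {¬p1, ¬p5} — ¬p5 is true.
  5. {p7, p5, p1} — p1 is true.
  6. {p5, ¬p9} — ¬p9 is true.
  7. {¬p7, p2} — ¬p7 is true.
  8. {p1, ¬p2} — p1 is true.
  9. {p2, ¬p9} — p2 is true.
  10. {p3, ¬p1, ¬p6} — ¬p6 is true.
  11. {¬p4, ¬p9, ¬p6} — ¬p6 is true.
  12. {¬p3, p2} — p2 is true.
  13. {¬p4, ¬p1, ¬p8} — ¬p8 is true.
  14. {¬p9, ¬p6} — ¬p6 is true.
  15. {p1, p6, ¬p4} — p1 is true.
  16. {¬p6, p4} — ¬p6 is true.
  17. {p7, ¬p5, p4} — ¬p5 is true.
  18. {p3, p2, ¬p6} — ¬p6 is true.
  19. {¬p7, ¬p6} — ¬p7 is true.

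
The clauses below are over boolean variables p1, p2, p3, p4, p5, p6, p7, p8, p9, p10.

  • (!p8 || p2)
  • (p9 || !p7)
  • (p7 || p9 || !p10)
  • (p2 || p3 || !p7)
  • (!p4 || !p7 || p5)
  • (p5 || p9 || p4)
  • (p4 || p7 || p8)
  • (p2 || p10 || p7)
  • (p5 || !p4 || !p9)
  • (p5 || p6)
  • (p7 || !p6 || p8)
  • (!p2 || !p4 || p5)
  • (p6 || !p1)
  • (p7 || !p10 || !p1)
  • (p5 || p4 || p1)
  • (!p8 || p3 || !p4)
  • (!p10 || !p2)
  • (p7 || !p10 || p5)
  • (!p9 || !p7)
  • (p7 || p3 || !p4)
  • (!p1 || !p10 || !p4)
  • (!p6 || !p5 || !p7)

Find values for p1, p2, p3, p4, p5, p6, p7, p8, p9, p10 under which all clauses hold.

Set p1 = False and propagate.
Try p2 = True.
  then p10 is forced to False.
For the remaining variables, p3 = False, p4 = False, p5 = True, p6 = True, p7 = False, p8 = True, p9 = True works.

p1=False, p2=True, p3=False, p4=False, p5=True, p6=True, p7=False, p8=True, p9=True, p10=False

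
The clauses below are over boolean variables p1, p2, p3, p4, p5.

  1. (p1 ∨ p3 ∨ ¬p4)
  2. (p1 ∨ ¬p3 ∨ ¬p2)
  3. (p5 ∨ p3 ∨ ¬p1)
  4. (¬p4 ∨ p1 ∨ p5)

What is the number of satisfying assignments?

19

Split on p1, then p3.
  p1=1, p3=1: p2, p4, p5 free → 2^3 = 8.
  p1=1, p3=0: remaining (p2,p4,p5) ∈ {(0,0,1); (0,1,1); (1,0,1); (1,1,1)} — 4.
  p1=0, p3=1: remaining (p2,p4,p5) ∈ {(0,0,0); (0,0,1); (0,1,1)} — 3.
  p1=0, p3=0: remaining (p2,p4,p5) ∈ {(0,0,0); (0,0,1); (1,0,0); (1,0,1)} — 4.
Total: 8 + 4 + 3 + 4 = 19.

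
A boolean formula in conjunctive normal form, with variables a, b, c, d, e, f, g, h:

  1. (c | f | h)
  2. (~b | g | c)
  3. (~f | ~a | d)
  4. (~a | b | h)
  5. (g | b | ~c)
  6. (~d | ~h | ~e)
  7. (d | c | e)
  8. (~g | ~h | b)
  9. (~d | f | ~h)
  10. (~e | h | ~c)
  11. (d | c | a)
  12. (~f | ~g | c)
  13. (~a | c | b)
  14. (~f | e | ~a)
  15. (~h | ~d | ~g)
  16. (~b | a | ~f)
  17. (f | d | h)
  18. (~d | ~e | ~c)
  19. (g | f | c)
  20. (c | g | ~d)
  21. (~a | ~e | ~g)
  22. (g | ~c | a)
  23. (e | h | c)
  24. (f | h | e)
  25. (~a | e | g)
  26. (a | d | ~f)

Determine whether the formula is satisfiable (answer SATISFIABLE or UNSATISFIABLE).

SATISFIABLE

Try a = False.
Set b = True and propagate.
  then f is forced to False.
Try c = True.
  then g is forced to True.
The remaining clauses are satisfied by d = False, e = True, h = True.
Every clause has at least one true literal under this assignment.
So a=0, b=1, c=1, d=0, e=1, f=0, g=1, h=1 is a satisfying assignment.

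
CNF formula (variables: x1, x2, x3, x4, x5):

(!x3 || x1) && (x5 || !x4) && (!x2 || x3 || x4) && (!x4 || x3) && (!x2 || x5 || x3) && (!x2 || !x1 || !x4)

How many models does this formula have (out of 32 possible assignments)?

9

Case analysis on x3 and x4:
  x3=T, x4=T: remaining (x1,x2,x5) ∈ {(T,F,T)} — 1.
  x3=T, x4=F: remaining (x1,x2,x5) ∈ {(T,F,F); (T,F,T); (T,T,F); (T,T,T)} — 4.
  x3=F, x4=T: a clause becomes empty — 0.
  x3=F, x4=F: remaining (x1,x2,x5) ∈ {(F,F,F); (F,F,T); (T,F,F); (T,F,T)} — 4.
Total: 1 + 4 + 0 + 4 = 9.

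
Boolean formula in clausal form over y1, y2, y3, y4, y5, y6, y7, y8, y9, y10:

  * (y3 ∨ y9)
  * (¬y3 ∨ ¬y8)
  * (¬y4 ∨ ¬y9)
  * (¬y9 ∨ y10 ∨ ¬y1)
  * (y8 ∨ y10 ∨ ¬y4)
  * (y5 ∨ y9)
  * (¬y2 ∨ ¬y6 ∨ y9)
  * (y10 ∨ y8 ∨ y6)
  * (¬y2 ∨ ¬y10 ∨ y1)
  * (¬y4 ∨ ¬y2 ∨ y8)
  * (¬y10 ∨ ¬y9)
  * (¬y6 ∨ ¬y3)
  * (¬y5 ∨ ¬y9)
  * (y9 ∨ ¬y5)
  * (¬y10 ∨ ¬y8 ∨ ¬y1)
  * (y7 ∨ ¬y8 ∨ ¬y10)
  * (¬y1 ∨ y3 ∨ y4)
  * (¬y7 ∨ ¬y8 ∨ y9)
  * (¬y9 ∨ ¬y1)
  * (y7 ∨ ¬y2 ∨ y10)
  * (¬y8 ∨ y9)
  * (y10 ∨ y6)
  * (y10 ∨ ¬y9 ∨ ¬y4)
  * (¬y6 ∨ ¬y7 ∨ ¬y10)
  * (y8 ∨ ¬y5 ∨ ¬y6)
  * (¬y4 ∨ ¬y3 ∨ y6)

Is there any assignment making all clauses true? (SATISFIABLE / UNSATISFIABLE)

SATISFIABLE

Try y1 = False.
The remaining clauses are satisfied by y2 = True, y3 = False, y4 = False, y5 = False, y6 = True, y7 = True, y8 = True, y9 = True, y10 = False.
Every clause has at least one true literal under this assignment.
So y1 = False, y2 = True, y3 = False, y4 = False, y5 = False, y6 = True, y7 = True, y8 = True, y9 = True, y10 = False is a satisfying assignment.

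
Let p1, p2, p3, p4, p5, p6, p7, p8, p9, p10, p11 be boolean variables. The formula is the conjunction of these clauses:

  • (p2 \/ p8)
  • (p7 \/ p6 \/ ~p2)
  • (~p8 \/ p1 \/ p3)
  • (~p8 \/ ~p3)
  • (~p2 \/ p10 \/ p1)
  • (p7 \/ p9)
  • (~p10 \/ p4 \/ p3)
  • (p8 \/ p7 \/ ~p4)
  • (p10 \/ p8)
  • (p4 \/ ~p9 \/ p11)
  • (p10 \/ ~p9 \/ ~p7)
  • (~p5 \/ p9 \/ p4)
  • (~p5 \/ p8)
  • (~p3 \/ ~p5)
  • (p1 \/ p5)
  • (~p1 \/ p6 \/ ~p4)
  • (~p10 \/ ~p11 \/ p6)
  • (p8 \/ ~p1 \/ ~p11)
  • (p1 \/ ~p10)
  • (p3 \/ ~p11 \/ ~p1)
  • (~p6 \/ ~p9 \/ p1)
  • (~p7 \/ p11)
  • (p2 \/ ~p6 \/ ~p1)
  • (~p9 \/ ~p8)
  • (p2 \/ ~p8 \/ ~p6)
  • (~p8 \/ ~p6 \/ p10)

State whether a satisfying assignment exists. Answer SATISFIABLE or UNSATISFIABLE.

UNSATISFIABLE

p8 = True:
  propagation gives p3=False, p1=True, p11=False, p7=False; an empty clause results — contradiction.
p8 = False:
  propagation gives p2=True, p10=True, p5=False, p1=True; an empty clause results — contradiction.
Every branch closes, so no satisfying assignment exists.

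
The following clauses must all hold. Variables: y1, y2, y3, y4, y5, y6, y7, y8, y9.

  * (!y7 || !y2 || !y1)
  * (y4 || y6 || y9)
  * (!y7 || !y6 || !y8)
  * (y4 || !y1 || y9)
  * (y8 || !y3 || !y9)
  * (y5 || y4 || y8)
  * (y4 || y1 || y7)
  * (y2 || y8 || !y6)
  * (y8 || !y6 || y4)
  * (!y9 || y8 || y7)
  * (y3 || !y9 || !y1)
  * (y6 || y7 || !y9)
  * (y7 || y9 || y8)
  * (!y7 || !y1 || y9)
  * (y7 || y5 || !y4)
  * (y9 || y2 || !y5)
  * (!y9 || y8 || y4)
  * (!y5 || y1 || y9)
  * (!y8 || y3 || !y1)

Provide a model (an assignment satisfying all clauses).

y1 = F  y2 = F  y3 = F  y4 = T  y5 = T  y6 = T  y7 = F  y8 = T  y9 = T

Check each clause:
  1. (!y1 || !y7 || !y2) — !y7 is true.
  2. (y9 || y4 || y6) — y9 is true.
  3. (!y6 || !y8 || !y7) — !y7 is true.
  4. (!y1 || y4 || y9) — y9 is true.
  5. (!y3 || y8 || !y9) — y8 is true.
  6. (y8 || y4 || y5) — y8 is true.
  7. (y1 || y7 || y4) — y4 is true.
  8. (y8 || y2 || !y6) — y8 is true.
  9. (y8 || !y6 || y4) — y8 is true.
  10. (!y9 || y7 || y8) — y8 is true.
  11. (!y9 || y3 || !y1) — !y1 is true.
  12. (!y9 || y6 || y7) — y6 is true.
  13. (y9 || y8 || y7) — y8 is true.
  14. (!y7 || y9 || !y1) — !y7 is true.
  15. (y7 || y5 || !y4) — y5 is true.
  16. (y2 || !y5 || y9) — y9 is true.
  17. (y4 || !y9 || y8) — y8 is true.
  18. (y9 || y1 || !y5) — y9 is true.
  19. (!y1 || y3 || !y8) — !y1 is true.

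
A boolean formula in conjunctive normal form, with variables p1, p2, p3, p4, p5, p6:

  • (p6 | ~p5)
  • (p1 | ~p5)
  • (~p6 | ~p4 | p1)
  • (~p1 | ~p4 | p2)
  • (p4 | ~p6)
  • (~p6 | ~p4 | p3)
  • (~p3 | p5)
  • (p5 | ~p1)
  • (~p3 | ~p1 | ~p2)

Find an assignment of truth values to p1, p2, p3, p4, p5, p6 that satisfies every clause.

p1=0, p2=0, p3=0, p4=1, p5=0, p6=0

Check each clause:
  1. (~p5 | p6) — ~p5 is true.
  2. (~p5 | p1) — ~p5 is true.
  3. (~p6 | ~p4 | p1) — ~p6 is true.
  4. (p2 | ~p1 | ~p4) — ~p1 is true.
  5. (~p6 | p4) — ~p6 is true.
  6. (~p6 | p3 | ~p4) — ~p6 is true.
  7. (~p3 | p5) — ~p3 is true.
  8. (~p1 | p5) — ~p1 is true.
  9. (~p1 | ~p3 | ~p2) — ~p3 is true.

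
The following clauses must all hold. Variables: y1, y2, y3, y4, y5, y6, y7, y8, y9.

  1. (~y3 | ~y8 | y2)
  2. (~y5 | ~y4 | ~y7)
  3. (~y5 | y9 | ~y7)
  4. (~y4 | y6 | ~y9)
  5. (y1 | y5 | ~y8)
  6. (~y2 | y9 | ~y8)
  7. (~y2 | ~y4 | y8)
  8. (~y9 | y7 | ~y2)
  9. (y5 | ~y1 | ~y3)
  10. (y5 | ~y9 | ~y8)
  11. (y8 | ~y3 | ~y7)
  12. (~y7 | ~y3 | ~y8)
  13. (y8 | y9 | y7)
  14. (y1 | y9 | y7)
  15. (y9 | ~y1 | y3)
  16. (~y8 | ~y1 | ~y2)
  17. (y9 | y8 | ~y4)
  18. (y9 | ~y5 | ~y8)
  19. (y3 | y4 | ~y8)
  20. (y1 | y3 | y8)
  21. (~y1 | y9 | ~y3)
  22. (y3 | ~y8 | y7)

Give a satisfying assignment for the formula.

Pure literal: y6 appears only positively; assign y6 = True.
Try y1 = True.
The remaining clauses are satisfied by y2 = False, y3 = True, y4 = True, y5 = True, y7 = False, y8 = False, y9 = True.

y1=True, y2=False, y3=True, y4=True, y5=True, y6=True, y7=False, y8=False, y9=True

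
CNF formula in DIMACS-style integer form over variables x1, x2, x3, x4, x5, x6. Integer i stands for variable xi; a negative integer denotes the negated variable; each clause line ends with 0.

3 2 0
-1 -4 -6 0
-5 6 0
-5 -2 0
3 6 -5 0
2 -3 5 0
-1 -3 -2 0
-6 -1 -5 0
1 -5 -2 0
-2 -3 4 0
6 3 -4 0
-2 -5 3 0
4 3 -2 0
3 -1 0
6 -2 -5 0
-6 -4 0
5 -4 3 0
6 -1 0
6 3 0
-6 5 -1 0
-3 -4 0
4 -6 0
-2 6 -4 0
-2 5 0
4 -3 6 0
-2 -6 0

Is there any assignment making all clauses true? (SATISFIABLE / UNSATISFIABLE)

UNSATISFIABLE

x6 = True:
  propagation gives x4=False; an empty clause results — contradiction.
x6 = False:
  propagation gives x5=False, x1=False, x3=True, x2=True; an empty clause results — contradiction.
Every branch closes, so no satisfying assignment exists.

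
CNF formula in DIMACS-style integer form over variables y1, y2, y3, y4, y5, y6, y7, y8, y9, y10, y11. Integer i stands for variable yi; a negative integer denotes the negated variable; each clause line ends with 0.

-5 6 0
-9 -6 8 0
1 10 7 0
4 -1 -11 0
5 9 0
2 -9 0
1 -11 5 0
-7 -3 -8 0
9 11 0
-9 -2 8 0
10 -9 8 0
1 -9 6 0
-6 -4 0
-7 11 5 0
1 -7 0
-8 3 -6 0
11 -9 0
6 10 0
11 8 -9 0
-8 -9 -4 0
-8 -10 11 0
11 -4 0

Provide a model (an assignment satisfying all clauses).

Branch on y1: take y1 = False.
  then y7 is forced to False.
  then y10 is forced to True.
Try y2 = False.
  then y9 is forced to False.
  then y5 is forced to True.
  then y6 is forced to True.
  then y11 is forced to True.
  then y4 is forced to False.
The remaining clauses are satisfied by y3 = True, y8 = False.
Every clause has at least one true literal under this assignment.

y1 = 0, y2 = 0, y3 = 1, y4 = 0, y5 = 1, y6 = 1, y7 = 0, y8 = 0, y9 = 0, y10 = 1, y11 = 1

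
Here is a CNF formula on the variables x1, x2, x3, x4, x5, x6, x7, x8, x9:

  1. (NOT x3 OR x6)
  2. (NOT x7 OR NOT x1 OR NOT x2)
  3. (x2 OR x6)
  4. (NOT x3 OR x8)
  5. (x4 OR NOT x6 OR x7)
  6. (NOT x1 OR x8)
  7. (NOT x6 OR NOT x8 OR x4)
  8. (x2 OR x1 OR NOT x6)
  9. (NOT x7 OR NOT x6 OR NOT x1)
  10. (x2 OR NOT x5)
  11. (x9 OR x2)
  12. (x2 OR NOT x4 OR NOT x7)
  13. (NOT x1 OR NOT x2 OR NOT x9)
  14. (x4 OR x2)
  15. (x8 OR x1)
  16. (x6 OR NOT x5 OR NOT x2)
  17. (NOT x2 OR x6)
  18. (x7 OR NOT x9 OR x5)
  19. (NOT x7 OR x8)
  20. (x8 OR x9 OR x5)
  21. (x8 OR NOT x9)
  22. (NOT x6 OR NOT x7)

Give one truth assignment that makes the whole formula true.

x3 occurs only negated in the remaining clauses — set x3 = False.
Set x1 = False and propagate.
  then x8 is forced to True.
For the remaining variables, x2 = True, x4 = True, x5 = True, x6 = True, x7 = False, x9 = False works.
Every clause has at least one true literal under this assignment.

x1=F  x2=T  x3=F  x4=T  x5=T  x6=T  x7=F  x8=T  x9=F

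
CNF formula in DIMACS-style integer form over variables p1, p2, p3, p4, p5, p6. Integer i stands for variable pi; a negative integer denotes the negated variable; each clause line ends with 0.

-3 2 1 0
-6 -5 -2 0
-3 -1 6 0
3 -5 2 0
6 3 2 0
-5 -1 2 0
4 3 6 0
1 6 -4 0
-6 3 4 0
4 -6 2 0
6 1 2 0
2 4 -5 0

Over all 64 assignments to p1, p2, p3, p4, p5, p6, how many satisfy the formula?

13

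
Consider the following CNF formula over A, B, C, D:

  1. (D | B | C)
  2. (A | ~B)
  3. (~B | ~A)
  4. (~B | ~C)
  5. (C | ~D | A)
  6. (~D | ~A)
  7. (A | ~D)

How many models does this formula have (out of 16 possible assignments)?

2

The models are:
  A=F B=F C=T D=F
  A=T B=F C=T D=F
Count: 2.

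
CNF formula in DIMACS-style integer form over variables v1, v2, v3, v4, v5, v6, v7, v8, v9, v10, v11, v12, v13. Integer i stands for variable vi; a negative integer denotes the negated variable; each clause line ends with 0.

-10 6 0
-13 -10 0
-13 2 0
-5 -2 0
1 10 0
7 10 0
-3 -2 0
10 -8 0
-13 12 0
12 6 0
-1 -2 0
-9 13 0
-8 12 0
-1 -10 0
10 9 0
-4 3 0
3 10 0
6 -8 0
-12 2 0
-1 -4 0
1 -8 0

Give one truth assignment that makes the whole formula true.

v1=F, v2=F, v3=F, v4=F, v5=F, v6=T, v7=T, v8=F, v9=F, v10=T, v11=F, v12=F, v13=F

Pure literal: v4 appears only negated; assign v4 = False.
Pure literal: v5 appears only negated; assign v5 = False.
Branch on v1: take v1 = False.
  then v10 is forced to True.
  then v6 is forced to True.
  then v13 is forced to False.
  then v9 is forced to False.
  then v8 is forced to False.
Try v2 = False.
  then v12 is forced to False.
v3, v7, v11 are now unconstrained; take v3 = False, v7 = True, v11 = False.
Every clause has at least one true literal under this assignment.
Check each clause:
  1. {¬v10, v6} — v6 is true.
  2. {¬v10, ¬v13} — ¬v13 is true.
  3. {¬v13, v2} — ¬v13 is true.
  4. {¬v2, ¬v5} — ¬v5 is true.
  5. {v1, v10} — v10 is true.
  6. {v10, v7} — v10 is true.
  7. {¬v3, ¬v2} — ¬v3 is true.
  8. {¬v8, v10} — ¬v8 is true.
  9. {v12, ¬v13} — ¬v13 is true.
  10. {v6, v12} — v6 is true.
  11. {¬v2, ¬v1} — ¬v2 is true.
  12. {v13, ¬v9} — ¬v9 is true.
  13. {v12, ¬v8} — ¬v8 is true.
  14. {¬v10, ¬v1} — ¬v1 is true.
  15. {v10, v9} — v10 is true.
  16. {¬v4, v3} — ¬v4 is true.
  17. {v10, v3} — v10 is true.
  18. {v6, ¬v8} — ¬v8 is true.
  19. {¬v12, v2} — ¬v12 is true.
  20. {¬v1, ¬v4} — ¬v4 is true.
  21. {¬v8, v1} — ¬v8 is true.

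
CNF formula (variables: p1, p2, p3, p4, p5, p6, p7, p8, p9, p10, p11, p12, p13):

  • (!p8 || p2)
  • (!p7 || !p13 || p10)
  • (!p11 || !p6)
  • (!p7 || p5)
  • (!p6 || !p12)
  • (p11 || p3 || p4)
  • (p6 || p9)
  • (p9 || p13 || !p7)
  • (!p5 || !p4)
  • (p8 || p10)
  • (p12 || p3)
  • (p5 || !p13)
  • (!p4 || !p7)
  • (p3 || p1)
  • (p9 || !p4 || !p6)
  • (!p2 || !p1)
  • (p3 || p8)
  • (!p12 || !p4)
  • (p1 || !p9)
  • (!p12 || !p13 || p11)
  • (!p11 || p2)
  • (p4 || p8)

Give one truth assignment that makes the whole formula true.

p3 occurs only positively in the remaining clauses — set p3 = True.
p7 occurs only negated in the remaining clauses — set p7 = False.
Try p1 = False.
  then p9 is forced to False.
  then p6 is forced to True.
  then p11 is forced to False.
  then p12 is forced to False.
  then p4 is forced to False.
  then p8 is forced to True.
  then p2 is forced to True.
The remaining clauses are satisfied by p5 = True, p10 = False, p13 = False.

p1=F, p2=T, p3=T, p4=F, p5=T, p6=T, p7=F, p8=T, p9=F, p10=F, p11=F, p12=F, p13=F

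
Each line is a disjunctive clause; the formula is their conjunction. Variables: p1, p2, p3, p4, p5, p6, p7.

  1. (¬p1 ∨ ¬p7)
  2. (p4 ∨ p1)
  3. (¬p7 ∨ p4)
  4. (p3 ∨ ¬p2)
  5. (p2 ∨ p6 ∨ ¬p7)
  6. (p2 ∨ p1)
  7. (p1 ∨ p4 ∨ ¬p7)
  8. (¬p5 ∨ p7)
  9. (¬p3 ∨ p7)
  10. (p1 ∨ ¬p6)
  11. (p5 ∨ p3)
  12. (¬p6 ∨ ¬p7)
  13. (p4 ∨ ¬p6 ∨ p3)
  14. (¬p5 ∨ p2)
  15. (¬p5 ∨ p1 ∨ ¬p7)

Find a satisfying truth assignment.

Pure literal: p4 appears only positively; assign p4 = True.
Branch on p1: take p1 = False.
  then p2 is forced to True.
  then p3 is forced to True.
  then p7 is forced to True.
  then p6 is forced to False.
  then p5 is forced to False.
Every clause has at least one true literal under this assignment.

p1=F, p2=T, p3=T, p4=T, p5=F, p6=F, p7=T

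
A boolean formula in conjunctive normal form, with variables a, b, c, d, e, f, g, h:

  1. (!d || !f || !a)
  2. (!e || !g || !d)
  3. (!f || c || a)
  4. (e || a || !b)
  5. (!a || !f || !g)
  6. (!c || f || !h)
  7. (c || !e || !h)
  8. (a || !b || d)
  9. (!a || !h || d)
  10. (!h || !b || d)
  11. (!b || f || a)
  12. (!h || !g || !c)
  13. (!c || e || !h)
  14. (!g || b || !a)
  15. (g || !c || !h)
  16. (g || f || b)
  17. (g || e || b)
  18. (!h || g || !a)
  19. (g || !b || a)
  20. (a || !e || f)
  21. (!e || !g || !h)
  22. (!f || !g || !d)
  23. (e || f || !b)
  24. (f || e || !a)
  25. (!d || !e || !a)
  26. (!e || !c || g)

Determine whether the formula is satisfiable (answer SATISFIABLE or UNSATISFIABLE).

h occurs only negated in the remaining clauses — set h = False.
Try a = True.
Try b = True.
Set c = True and propagate.
The remaining clauses are satisfied by d = False, e = True, f = False, g = True.
So a = True, b = True, c = True, d = False, e = True, f = False, g = True, h = False is a satisfying assignment.

SATISFIABLE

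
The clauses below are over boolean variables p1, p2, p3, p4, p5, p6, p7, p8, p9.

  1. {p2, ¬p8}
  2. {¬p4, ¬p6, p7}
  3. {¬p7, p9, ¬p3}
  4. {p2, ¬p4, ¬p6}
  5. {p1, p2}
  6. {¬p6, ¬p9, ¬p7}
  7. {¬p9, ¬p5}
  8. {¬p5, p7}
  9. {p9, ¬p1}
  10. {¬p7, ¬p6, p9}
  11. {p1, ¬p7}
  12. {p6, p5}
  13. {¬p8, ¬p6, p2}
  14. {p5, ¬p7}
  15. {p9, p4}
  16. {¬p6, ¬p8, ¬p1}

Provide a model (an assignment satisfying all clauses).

p1=F, p2=T, p3=F, p4=F, p5=F, p6=T, p7=F, p8=T, p9=T

p2 occurs only positively in the remaining clauses — set p2 = True.
Pure literal: p3 appears only negated; assign p3 = False.
Try p1 = False.
  then p7 is forced to False.
  then p5 is forced to False.
  then p6 is forced to True.
  then p4 is forced to False.
  then p9 is forced to True.
p8 is now unconstrained; take p8 = True.
Check each clause:
  1. {¬p8, p2} — p2 is true.
  2. {p7, ¬p4, ¬p6} — ¬p4 is true.
  3. {¬p3, ¬p7, p9} — p9 is true.
  4. {p2, ¬p6, ¬p4} — p2 is true.
  5. {p2, p1} — p2 is true.
  6. {¬p9, ¬p7, ¬p6} — ¬p7 is true.
  7. {¬p5, ¬p9} — ¬p5 is true.
  8. {p7, ¬p5} — ¬p5 is true.
  9. {p9, ¬p1} — p9 is true.
  10. {¬p6, p9, ¬p7} — ¬p7 is true.
  11. {p1, ¬p7} — ¬p7 is true.
  12. {p6, p5} — p6 is true.
  13. {¬p6, ¬p8, p2} — p2 is true.
  14. {¬p7, p5} — ¬p7 is true.
  15. {p9, p4} — p9 is true.
  16. {¬p8, ¬p6, ¬p1} — ¬p1 is true.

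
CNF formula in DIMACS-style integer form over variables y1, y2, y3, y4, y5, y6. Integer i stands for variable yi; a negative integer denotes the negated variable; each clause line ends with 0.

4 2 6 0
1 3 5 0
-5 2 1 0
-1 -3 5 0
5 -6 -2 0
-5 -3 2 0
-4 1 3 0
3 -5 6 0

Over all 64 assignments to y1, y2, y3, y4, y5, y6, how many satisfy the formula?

Case analysis on y5 and y3:
  y5=1, y3=1: forces y2=1; y1, y4, y6 free → 2^3 = 8.
  y5=1, y3=0: 5 of the 16 assignments to (y1,y2,y4,y6) work.
  y5=0, y3=1: 5 of the 16 assignments to (y1,y2,y4,y6) work.
  y5=0, y3=0: 5 of the 16 assignments to (y1,y2,y4,y6) work.
Total: 8 + 5 + 5 + 5 = 23.

23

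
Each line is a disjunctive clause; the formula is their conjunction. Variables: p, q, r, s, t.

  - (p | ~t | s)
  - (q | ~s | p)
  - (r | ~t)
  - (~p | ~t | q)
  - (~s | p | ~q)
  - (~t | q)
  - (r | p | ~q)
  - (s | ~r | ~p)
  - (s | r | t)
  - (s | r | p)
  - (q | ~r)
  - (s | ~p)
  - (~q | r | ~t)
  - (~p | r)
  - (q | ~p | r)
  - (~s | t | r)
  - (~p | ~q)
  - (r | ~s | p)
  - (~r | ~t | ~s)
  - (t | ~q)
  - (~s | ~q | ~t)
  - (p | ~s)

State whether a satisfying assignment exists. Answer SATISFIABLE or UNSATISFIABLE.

UNSATISFIABLE

p = True:
  propagation gives s=True, r=True, q=True; an empty clause results — contradiction.
p = False:
  propagation gives s=False, t=False, r=True, q=True; an empty clause results — contradiction.
Every branch closes, so no satisfying assignment exists.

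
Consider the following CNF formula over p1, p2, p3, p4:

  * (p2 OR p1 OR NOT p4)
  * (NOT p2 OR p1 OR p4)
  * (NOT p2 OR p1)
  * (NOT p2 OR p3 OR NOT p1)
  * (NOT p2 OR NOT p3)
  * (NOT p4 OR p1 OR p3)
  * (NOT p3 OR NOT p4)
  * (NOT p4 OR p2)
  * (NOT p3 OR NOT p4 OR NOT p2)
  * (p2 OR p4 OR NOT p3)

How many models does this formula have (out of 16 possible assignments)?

Satisfying assignments:
  p1=0 p2=0 p3=0 p4=0
  p1=1 p2=0 p3=0 p4=0
Count: 2.

2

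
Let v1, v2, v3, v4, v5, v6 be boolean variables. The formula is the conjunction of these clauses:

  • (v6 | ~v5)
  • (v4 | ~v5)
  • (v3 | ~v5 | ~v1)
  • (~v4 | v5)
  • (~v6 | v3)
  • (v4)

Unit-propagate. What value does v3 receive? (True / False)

(v4) is a unit clause: v4 = True.
From (~v4 | v5) and v4 = True: v5 = True.
(v6 | ~v5) with v5 = True leaves only v6, so v6 = True.
From (v3 | ~v6) and v6 = True: v3 = True.

True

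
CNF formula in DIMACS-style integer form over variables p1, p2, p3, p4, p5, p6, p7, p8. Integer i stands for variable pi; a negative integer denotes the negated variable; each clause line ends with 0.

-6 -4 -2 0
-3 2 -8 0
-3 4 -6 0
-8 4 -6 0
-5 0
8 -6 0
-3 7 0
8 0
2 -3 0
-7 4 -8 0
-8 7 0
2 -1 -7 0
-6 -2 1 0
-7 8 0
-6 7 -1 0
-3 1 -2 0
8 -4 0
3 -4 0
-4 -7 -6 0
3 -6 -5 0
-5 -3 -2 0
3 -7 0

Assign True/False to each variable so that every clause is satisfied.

p1=T, p2=T, p3=T, p4=T, p5=F, p6=F, p7=T, p8=T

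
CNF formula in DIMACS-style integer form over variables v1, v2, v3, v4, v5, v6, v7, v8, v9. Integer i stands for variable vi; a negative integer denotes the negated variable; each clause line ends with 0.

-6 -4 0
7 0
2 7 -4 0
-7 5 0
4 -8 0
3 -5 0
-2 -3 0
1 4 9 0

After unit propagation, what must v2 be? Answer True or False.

Unit clause (v7) sets v7 = True.
(NOT v7 OR v5) with v7 = True leaves only v5, so v5 = True.
From (NOT v5 OR v3) and v5 = True: v3 = True.
(NOT v3 OR NOT v2): since v3 = True, the clause reduces to (NOT v2). v2 = False.

False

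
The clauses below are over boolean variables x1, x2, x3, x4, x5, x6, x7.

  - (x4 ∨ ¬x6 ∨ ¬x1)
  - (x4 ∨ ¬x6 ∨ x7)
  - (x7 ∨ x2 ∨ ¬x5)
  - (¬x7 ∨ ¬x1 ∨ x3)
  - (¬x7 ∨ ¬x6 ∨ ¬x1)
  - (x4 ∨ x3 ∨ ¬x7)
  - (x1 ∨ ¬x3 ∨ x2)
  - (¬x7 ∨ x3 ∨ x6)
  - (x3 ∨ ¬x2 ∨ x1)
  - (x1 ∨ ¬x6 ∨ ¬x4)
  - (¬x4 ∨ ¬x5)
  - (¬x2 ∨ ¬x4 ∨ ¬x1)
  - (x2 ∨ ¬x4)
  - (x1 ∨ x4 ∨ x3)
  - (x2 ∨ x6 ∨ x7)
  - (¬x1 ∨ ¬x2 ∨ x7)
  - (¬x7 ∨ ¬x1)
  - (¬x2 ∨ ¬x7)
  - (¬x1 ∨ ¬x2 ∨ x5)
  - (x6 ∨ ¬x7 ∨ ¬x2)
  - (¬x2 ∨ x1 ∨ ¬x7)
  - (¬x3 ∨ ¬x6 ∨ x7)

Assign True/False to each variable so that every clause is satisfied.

x1=False, x2=True, x3=True, x4=False, x5=False, x6=False, x7=False

Branch on x1: take x1 = False.
Branch on x2: take x2 = True.
  then x3 is forced to True.
  then x7 is forced to False.
  then x6 is forced to False.
The remaining clauses are satisfied by x4 = False, x5 = False.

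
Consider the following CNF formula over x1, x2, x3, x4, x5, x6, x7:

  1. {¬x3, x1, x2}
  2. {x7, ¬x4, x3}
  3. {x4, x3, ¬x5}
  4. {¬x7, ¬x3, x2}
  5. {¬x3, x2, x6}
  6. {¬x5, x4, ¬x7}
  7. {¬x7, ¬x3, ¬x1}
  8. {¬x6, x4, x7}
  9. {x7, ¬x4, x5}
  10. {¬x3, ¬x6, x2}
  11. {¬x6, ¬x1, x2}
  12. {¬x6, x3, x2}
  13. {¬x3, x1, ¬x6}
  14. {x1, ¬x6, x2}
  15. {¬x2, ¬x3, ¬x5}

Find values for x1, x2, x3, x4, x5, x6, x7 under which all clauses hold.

x1=True, x2=False, x3=False, x4=False, x5=False, x6=False, x7=False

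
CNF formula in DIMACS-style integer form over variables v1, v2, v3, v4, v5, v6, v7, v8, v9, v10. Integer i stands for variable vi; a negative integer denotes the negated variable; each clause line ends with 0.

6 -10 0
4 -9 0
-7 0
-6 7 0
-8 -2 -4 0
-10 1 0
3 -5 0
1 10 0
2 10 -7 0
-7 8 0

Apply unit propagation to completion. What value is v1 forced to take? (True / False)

True

(~v7) stands alone — v7 = False.
In (~v6 | v7), v7 is now false; ~v6 must hold, so v6 = False.
(~v10 | v6): since v6 = False, the clause reduces to (~v10). v10 = False.
(v10 | v1) with v10 = False leaves only v1, so v1 = True.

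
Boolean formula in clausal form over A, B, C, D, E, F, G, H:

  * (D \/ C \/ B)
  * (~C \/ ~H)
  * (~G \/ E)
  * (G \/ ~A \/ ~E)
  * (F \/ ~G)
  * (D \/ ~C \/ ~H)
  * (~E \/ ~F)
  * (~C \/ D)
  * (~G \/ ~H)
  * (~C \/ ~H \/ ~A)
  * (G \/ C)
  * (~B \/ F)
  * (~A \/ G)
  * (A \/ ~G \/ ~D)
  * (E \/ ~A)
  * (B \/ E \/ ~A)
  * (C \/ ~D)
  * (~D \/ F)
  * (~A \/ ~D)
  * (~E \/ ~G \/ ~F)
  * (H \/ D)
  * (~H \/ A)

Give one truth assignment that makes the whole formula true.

A=F, B=T, C=T, D=T, E=F, F=T, G=F, H=F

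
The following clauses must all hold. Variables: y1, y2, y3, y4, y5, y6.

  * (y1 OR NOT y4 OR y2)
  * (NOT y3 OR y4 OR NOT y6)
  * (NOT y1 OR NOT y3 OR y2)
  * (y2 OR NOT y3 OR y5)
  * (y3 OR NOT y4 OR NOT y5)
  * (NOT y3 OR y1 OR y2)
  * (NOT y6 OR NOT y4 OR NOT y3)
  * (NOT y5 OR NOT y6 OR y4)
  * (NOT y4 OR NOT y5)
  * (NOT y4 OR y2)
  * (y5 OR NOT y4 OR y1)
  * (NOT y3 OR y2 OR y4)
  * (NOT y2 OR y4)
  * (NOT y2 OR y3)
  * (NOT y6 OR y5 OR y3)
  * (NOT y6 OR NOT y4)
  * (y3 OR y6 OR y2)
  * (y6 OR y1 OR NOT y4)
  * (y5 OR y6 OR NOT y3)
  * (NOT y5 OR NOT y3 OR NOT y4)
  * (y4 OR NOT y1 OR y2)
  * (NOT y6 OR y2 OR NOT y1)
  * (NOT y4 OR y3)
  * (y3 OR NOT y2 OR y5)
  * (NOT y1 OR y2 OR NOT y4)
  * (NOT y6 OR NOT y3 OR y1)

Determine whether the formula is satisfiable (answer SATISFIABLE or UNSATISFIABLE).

UNSATISFIABLE

y4 = True:
  propagation gives y5=False, y2=True, y1=True, y3=True; an empty clause results — contradiction.
y4 = False:
  propagation gives y2=False, y3=False, y6=True, y5=False; an empty clause results — contradiction.
Every branch closes, so no satisfying assignment exists.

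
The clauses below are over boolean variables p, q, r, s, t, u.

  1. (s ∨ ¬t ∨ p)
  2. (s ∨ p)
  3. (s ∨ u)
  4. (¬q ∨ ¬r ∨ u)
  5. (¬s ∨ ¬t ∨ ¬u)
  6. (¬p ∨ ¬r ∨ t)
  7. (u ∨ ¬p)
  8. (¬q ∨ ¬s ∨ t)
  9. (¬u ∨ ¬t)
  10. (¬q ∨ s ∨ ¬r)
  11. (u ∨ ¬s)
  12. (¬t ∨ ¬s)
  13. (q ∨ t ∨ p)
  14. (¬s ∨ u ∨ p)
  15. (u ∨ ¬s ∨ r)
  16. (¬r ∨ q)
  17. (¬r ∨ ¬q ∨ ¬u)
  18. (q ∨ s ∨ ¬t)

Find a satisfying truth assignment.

p=True, q=False, r=False, s=True, t=False, u=True

Check each clause:
  1. (¬t ∨ s ∨ p) — p is true.
  2. (s ∨ p) — p is true.
  3. (u ∨ s) — s is true.
  4. (¬q ∨ ¬r ∨ u) — ¬r is true.
  5. (¬t ∨ ¬u ∨ ¬s) — ¬t is true.
  6. (¬r ∨ t ∨ ¬p) — ¬r is true.
  7. (¬p ∨ u) — u is true.
  8. (¬s ∨ ¬q ∨ t) — ¬q is true.
  9. (¬u ∨ ¬t) — ¬t is true.
  10. (¬r ∨ ¬q ∨ s) — s is true.
  11. (¬s ∨ u) — u is true.
  12. (¬t ∨ ¬s) — ¬t is true.
  13. (q ∨ p ∨ t) — p is true.
  14. (u ∨ p ∨ ¬s) — p is true.
  15. (r ∨ u ∨ ¬s) — u is true.
  16. (¬r ∨ q) — ¬r is true.
  17. (¬u ∨ ¬r ∨ ¬q) — ¬r is true.
  18. (q ∨ ¬t ∨ s) — ¬t is true.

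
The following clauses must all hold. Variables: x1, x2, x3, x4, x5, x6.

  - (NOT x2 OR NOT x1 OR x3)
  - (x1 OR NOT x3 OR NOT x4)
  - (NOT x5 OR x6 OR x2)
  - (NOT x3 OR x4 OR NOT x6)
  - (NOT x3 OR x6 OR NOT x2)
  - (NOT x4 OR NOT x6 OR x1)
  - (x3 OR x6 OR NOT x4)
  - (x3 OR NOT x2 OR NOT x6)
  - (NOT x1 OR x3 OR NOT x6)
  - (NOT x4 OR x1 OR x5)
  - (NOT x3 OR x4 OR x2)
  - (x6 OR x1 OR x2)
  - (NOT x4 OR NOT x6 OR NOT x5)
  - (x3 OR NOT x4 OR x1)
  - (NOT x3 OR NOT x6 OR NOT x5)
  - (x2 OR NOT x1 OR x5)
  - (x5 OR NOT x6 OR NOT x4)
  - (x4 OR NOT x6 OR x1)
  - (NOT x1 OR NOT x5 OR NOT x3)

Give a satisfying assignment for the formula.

x1=False, x2=True, x3=False, x4=False, x5=True, x6=False

Branch on x1: take x1 = False.
Branch on x2: take x2 = True.
Set x3 = False and propagate.
  then x6 is forced to False.
  then x4 is forced to False.
x5 is now unconstrained; take x5 = True.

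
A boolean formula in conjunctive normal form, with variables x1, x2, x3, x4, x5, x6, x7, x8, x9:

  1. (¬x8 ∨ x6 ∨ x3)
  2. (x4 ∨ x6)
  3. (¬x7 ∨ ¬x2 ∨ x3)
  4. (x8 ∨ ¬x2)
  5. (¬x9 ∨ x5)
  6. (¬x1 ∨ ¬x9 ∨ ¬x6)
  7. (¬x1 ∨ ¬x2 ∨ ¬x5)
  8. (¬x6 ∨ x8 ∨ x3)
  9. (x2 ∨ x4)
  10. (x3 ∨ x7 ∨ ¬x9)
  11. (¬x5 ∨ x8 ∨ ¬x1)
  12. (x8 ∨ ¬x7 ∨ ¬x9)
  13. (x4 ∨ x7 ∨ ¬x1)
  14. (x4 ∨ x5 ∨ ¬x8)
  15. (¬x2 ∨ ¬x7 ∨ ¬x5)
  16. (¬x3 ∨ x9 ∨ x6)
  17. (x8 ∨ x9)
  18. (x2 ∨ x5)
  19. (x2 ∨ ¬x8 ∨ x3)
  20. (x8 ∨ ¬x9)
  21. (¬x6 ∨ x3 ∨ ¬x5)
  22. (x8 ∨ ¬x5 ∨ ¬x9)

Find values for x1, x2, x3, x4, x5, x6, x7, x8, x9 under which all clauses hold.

x1=False, x2=False, x3=True, x4=True, x5=True, x6=True, x7=False, x8=True, x9=False

Pure literal: x1 appears only negated; assign x1 = False.
Pure literal: x4 appears only positively; assign x4 = True.
Set x2 = False and propagate.
  then x5 is forced to True.
For the remaining variables, x3 = True, x6 = True, x7 = False, x8 = True, x9 = False works.
Every clause has at least one true literal under this assignment.
Check each clause:
  1. (x3 ∨ x6 ∨ ¬x8) — x3 is true.
  2. (x6 ∨ x4) — x4 is true.
  3. (x3 ∨ ¬x7 ∨ ¬x2) — ¬x7 is true.
  4. (¬x2 ∨ x8) — x8 is true.
  5. (¬x9 ∨ x5) — x5 is true.
  6. (¬x9 ∨ ¬x6 ∨ ¬x1) — ¬x1 is true.
  7. (¬x5 ∨ ¬x2 ∨ ¬x1) — ¬x1 is true.
  8. (x8 ∨ x3 ∨ ¬x6) — x8 is true.
  9. (x2 ∨ x4) — x4 is true.
  10. (¬x9 ∨ x3 ∨ x7) — x3 is true.
  11. (¬x5 ∨ ¬x1 ∨ x8) — x8 is true.
  12. (¬x9 ∨ x8 ∨ ¬x7) — x8 is true.
  13. (x7 ∨ x4 ∨ ¬x1) — x4 is true.
  14. (¬x8 ∨ x4 ∨ x5) — x4 is true.
  15. (¬x5 ∨ ¬x2 ∨ ¬x7) — ¬x7 is true.
  16. (¬x3 ∨ x6 ∨ x9) — x6 is true.
  17. (x9 ∨ x8) — x8 is true.
  18. (x2 ∨ x5) — x5 is true.
  19. (x2 ∨ x3 ∨ ¬x8) — x3 is true.
  20. (¬x9 ∨ x8) — x8 is true.
  21. (¬x6 ∨ ¬x5 ∨ x3) — x3 is true.
  22. (¬x5 ∨ x8 ∨ ¬x9) — x8 is true.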